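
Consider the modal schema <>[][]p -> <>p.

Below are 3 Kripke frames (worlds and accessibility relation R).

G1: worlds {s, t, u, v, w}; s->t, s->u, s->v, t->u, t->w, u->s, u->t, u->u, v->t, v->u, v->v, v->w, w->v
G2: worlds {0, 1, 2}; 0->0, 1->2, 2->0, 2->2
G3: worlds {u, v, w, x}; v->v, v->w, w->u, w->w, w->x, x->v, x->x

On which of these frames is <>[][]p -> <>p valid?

G1, G2

The schema corresponds to a generalized confluence (Geach) condition: forall x forall y (xRy -> exists w (y R^2 w & xRw)).
G1: holds.
G2: holds.
G3: fails — wRu but no t with uR²t and wRt.
Valid on: G1, G2.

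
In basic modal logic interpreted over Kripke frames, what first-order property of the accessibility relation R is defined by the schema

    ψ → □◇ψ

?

Symmetry

Suppose ψ→□◇ψ is valid. Take Rxy and set V(ψ)={x}. Then ψ at x, so □◇ψ at x, so ◇ψ at y, so some z with Ryz has ψ; z=x, i.e. Ryx.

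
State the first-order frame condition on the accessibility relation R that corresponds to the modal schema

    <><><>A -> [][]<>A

forall x forall y forall z ((x R^3 y & x R^2 z) -> exists w (y = w & zRw))

This is a Sahlqvist (Geach-type) schema ◇^3□^0A → □^2◇^1A.
Minimal-valuation argument: fix x; take any y with xR^3y and any z with xR^2z. Set V(A) to the set of worlds R-reachable from y in exactly 0 steps. Then □^0A holds at y, so the antecedent holds at x; validity forces ◇^1A at z, giving a w with zR^1w and yR^0w.
First-order correspondent: forall x forall y forall z ((x R^3 y & x R^2 z) -> exists w (y = w & zRw)).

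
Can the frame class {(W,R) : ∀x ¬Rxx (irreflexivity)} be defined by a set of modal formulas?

No

Any modally definable frame class is closed under surjective bounded morphisms.
The 4-cycle (worlds s,t,u,v with s→t→u→v→s) is irreflexive, and the map sending every world to a single reflexive point • is a surjective bounded morphism (forth: every edge maps to (•,•); back: every world has a successor). So any modal formula valid on the 4-cycle is also valid on the reflexive point, which is not irreflexive.
Hence irreflexivity is not modally definable.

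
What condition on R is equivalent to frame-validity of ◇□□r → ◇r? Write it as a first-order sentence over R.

This is a Sahlqvist (Geach-type) schema ◇^1□^2r → □^0◇^1r.
Minimal-valuation argument: fix x; take any y with xR^1y and any z with xR^0z. Set V(r) to the set of worlds R-reachable from y in exactly 2 steps. Then □^2r holds at y, so the antecedent holds at x; validity forces ◇^1r at z, giving a w with zR^1w and yR^2w.
First-order correspondent: ∀x ∀y (xRy → ∃w (yR²w ∧ xRw)).

∀x ∀y (xRy → ∃w (yR²w ∧ xRw))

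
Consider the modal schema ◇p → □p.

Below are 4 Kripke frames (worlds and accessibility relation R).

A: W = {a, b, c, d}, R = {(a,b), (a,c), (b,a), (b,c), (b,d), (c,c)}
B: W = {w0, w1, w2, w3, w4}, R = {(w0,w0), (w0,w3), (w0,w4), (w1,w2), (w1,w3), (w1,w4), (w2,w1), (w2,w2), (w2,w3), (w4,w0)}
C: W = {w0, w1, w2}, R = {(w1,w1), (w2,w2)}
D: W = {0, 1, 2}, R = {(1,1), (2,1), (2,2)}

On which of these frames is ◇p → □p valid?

Frame correspondent (Sahlqvist): ∀x ∀y ∀z (Rxy ∧ Rxz → y = z) — i.e. partial functionality.
A: fails — a sees both b and c.
B: fails — w0 sees both w0 and w3.
C: condition met.
D: fails — 2 sees both 1 and 2.
Valid on: C.

C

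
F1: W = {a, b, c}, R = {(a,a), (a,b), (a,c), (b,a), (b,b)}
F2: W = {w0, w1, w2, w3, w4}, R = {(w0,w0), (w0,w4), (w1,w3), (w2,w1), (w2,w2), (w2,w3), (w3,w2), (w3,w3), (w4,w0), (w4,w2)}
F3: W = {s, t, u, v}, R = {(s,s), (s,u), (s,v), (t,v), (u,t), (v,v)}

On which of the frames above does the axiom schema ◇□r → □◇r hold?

This is the axiom for convergence; its first-order frame correspondent is ∀x ∀y ∀z (Rxy ∧ Rxz → ∃w (Ryw ∧ Rzw)).
F1: fails — Rab and Rac but b and c have no common successor.
F2: fails — Rw4w2 and Rw4w0 but w2 and w0 have no common successor.
F3: fails — Rsv and Rsu but v and u have no common successor.
Valid on no frame.

none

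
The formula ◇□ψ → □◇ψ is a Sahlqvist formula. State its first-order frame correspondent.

Suppose ◇□ψ→□◇ψ is valid. Take Rxy, Rxz and set V(ψ)={w : Ryw}. Then □ψ at y so ◇□ψ at x, so □◇ψ at x, so ◇ψ at z, giving w with Rzw and Ryw.

Convergence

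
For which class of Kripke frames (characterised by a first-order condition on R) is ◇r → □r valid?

Partial functionality

Suppose ◇r→□r is valid. Take Rxy, Rxz and set V(r)={y}. Then ◇r at x, so □r at x, so r at z, i.e. z=y.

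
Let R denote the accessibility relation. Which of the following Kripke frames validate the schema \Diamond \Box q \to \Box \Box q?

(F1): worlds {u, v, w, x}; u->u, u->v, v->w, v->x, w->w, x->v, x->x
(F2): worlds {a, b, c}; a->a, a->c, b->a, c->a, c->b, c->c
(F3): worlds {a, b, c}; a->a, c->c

This is the axiom for a generalized confluence (Geach) condition; its first-order frame correspondent is \forall x \forall y \forall z ((xRy \wedge x R^2 z) \to \exists w (yRw \wedge z = w)).
(F1): fails — uRu, uR²w but no t with uRt and w=t.
(F2): fails — aRa, aR²b but no w with aRw and b=w.
(F3): holds.
Valid on: (F3).

(F3)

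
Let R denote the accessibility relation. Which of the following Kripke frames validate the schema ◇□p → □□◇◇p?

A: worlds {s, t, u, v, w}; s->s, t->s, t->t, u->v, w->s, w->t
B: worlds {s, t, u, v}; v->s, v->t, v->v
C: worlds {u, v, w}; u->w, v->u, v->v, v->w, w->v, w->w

A, C

This is the axiom for a generalized confluence (Geach) condition; its first-order frame correspondent is ∀x ∀y ∀z ((xRy ∧ xR²z) → ∃w (yRw ∧ zR²w)).
A: condition met.
B: fails — vRs, vR²s but no w with sRw and sR²w.
C: condition met.
Valid on: A, C.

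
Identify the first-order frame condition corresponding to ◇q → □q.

This schema is the CD axiom.
Its frame correspondent is partial functionality — ∀x ∀y ∀z (Rxy ∧ Rxz → y = z).

partial functionality: ∀x ∀y ∀z (Rxy ∧ Rxz → y = z)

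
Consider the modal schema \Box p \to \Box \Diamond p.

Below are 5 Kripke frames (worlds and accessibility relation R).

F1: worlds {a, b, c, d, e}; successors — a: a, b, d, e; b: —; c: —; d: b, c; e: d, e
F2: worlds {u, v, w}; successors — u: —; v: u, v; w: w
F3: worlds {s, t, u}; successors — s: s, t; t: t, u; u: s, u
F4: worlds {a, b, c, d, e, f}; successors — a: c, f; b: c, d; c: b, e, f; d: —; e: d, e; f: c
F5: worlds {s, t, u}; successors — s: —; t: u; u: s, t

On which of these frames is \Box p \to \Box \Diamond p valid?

This is the axiom for a generalized confluence (Geach) condition; its first-order frame correspondent is \forall x \forall z (xRz \to \exists w (xRw \wedge zRw)).
F1: fails — aRb but no w with aRw and bRw.
F2: fails — vRu but no t with vRt and uRt.
F3: satisfies the condition.
F4: fails — bRc but no w with bRw and cRw.
F5: fails — tRu but no w with tRw and uRw.

F3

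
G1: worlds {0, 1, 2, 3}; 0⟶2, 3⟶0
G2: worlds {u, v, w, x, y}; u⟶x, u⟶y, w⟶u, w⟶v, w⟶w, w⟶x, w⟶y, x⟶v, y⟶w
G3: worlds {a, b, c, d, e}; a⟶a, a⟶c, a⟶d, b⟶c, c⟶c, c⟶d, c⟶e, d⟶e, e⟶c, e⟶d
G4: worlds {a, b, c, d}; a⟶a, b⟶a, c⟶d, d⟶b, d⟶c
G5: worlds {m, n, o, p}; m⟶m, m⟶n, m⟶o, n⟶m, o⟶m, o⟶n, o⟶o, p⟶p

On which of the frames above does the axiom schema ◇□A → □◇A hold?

G5

The schema corresponds to convergence: ∀x ∀y ∀z (Rxy ∧ Rxz → ∃w (Ryw ∧ Rzw)).
G1: fails — R02 and R02 but 2 and 2 have no common successor.
G2: fails — Rux and Ruy but x and y have no common successor.
G3: fails — Raa and Rad but a and d have no common successor.
G4: fails — Rdc and Rdb but c and b have no common successor.
G5: holds.
Valid on: G5.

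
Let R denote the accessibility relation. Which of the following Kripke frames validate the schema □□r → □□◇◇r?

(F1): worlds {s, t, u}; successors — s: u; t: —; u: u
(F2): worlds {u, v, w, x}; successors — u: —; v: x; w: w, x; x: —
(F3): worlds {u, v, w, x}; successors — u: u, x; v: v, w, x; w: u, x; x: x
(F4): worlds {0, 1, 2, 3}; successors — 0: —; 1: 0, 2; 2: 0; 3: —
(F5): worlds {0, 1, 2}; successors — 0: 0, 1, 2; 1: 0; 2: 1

(F1), (F3), (F5)

The schema corresponds to a generalized confluence (Geach) condition: ∀x ∀z (xR²z → ∃w (xR²w ∧ zR²w)).
(F1): condition met.
(F2): fails — wR²x but no t with wR²t and xR²t.
(F3): condition met.
(F4): fails — 1R²0 but no w with 1R²w and 0R²w.
(F5): condition met.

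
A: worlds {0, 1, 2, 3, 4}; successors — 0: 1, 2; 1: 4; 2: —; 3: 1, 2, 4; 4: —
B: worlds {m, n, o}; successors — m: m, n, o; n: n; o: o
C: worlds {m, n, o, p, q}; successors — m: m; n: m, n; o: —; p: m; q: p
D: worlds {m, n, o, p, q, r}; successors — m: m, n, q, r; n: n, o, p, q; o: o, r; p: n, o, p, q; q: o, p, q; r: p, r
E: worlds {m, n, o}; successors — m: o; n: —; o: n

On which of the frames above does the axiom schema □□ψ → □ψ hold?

The schema corresponds to density: ∀x ∀y (Rxy → ∃z (Rxz ∧ Rzy)).
A: fails — R32 but no z with R3z and Rz2.
B: satisfies the condition.
C: fails — Rqp but no z with Rqz and Rzp.
D: satisfies the condition.
E: fails — Ron but no z with Roz and Rzn.

B, D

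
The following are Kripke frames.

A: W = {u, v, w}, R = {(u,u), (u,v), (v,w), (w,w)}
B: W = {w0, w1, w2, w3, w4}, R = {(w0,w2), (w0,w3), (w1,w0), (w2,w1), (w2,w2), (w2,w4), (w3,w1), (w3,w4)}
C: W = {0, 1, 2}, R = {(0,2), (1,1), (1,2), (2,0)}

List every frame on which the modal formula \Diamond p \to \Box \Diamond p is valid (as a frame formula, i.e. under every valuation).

The schema corresponds to the Euclidean property: \forall x \forall y \forall z (Rxy \wedge Rxz \to Ryz).
A: fails — Ruv and Ruv but not Rvv.
B: fails — Rw0w2 and Rw0w3 but not Rw2w3.
C: fails — R02 and R02 but not R22.

none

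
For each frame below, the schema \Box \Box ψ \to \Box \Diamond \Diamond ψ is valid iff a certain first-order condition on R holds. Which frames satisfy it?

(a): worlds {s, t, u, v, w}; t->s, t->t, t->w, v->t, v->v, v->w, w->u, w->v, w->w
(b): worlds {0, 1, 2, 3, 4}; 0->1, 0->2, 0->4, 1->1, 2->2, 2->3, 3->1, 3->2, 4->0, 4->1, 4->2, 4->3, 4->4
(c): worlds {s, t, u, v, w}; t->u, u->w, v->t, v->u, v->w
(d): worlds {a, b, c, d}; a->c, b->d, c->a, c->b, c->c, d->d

(b), (d)

The schema corresponds to a generalized confluence (Geach) condition: \forall x \forall z (xRz \to \exists w (x R^2 w \wedge z R^2 w)).
(a): fails — tRs but no w* with tR²w* and sR²w*.
(b): holds.
(c): fails — tRu but no w* with tR²w* and uR²w*.
(d): holds.
Valid on: (b), (d).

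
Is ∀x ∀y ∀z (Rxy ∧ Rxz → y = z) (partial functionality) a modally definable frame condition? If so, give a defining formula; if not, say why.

Yes — defined by ◇r → □r

Yes: it is partial functionality, defined by the CD schema ◇r → □r.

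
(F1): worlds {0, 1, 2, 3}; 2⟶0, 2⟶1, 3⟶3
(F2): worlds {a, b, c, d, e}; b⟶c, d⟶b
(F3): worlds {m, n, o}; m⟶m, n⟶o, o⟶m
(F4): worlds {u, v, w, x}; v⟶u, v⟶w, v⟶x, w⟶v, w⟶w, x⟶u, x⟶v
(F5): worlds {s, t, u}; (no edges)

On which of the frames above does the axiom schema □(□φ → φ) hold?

(F5)

This is the axiom for shift-reflexivity; its first-order frame correspondent is ∀x ∀y (Rxy → Ryy).
(F1): fails — R20 but not R00.
(F2): fails — Rdb but not Rbb.
(F3): fails — Rno but not Roo.
(F4): fails — Rvu but not Ruu.
(F5): satisfies the condition.
Valid on: (F5).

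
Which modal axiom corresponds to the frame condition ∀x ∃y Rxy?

□p → ◇p

A defining formula is □p → ◇p (the D axiom).
Suppose □p→◇p is valid. At any x set V(p)=W. Then □p at x, so ◇p at x, so x has a successor.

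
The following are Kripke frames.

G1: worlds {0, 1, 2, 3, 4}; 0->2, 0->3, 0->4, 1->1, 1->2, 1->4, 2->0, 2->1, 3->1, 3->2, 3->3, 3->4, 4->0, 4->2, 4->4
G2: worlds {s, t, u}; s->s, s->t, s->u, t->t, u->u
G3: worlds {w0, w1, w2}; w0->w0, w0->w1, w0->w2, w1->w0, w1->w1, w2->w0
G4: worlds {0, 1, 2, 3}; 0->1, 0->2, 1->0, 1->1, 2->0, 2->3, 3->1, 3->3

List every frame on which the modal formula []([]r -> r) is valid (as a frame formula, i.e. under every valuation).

This is the axiom for shift-reflexivity; its first-order frame correspondent is forall x forall y (Rxy -> Ryy).
G1: fails — R32 but not R22.
G2: satisfies the condition.
G3: fails — Rw0w2 but not Rw2w2.
G4: fails — R10 but not R00.

G2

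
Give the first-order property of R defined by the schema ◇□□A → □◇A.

This is a Sahlqvist (Geach-type) schema ◇^1□^2A → □^1◇^1A.
Minimal-valuation argument: fix x; take any y with xR^1y and any z with xR^1z. Set V(A) to the set of worlds R-reachable from y in exactly 2 steps. Then □^2A holds at y, so the antecedent holds at x; validity forces ◇^1A at z, giving a w with zR^1w and yR^2w.
First-order correspondent: ∀x ∀y ∀z ((xRy ∧ xRz) → ∃w (yR²w ∧ zRw)).

∀x ∀y ∀z ((xRy ∧ xRz) → ∃w (yR²w ∧ zRw))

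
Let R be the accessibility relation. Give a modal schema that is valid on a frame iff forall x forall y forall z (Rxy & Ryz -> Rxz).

□q → □□q

This is transitivity; the standard corresponding axiom is 4: □q → □□q.
Suppose □q→□□q is valid. Take Rxy, Ryz and set V(q)={w : Rxw}. Then □q at x, so □□q at x, so □q at y, so q at z, i.e. Rxz.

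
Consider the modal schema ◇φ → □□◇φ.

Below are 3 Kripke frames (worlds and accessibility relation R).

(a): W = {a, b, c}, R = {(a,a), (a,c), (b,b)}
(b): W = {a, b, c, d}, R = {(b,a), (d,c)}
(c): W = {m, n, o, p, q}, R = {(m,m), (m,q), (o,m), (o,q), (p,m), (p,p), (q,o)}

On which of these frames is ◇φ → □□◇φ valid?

Frame correspondent (Sahlqvist): ∀x ∀y ∀z ((xRy ∧ xR²z) → ∃w (y = w ∧ zRw)) — i.e. a generalized confluence (Geach) condition.
(a): fails — aRa, aR²c but no w with a=w and cRw.
(b): ✓.
(c): fails — mRm, mR²q but no w with m=w and qRw.
Valid on: (b).

(b)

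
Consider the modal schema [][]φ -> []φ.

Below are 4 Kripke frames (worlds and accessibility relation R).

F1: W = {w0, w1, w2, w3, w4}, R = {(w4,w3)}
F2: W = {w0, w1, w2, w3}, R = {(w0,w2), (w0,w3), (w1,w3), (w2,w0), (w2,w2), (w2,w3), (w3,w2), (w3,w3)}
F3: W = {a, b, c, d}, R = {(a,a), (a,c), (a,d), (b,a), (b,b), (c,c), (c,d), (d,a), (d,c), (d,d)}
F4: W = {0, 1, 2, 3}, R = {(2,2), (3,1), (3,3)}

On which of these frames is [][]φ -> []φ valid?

F2, F3, F4

Frame correspondent (Sahlqvist): forall x forall y (Rxy -> exists z (Rxz & Rzy)) — i.e. density.
F1: fails — Rw4w3 but no z with Rw4z and Rzw3.
F2: holds.
F3: holds.
F4: holds.
Valid on: F2, F3, F4.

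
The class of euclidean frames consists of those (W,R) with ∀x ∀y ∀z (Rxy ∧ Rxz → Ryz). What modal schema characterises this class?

A defining formula is ◇p → □◇p (the 5 axiom).
Suppose ◇p→□◇p is valid. Take Rxy, Rxz and set V(p)={y}. Then ◇p at x, so □◇p at x, so ◇p at z, so some w with Rzw has p; w=y, i.e. Rzy. By symmetry of the argument, Ryz.

◇p → □◇p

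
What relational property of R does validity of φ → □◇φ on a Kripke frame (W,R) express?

symmetry: ∀x ∀y (Rxy → Ryx)

Suppose φ→□◇φ is valid. Take Rxy and set V(φ)={x}. Then φ at x, so □◇φ at x, so ◇φ at y, so some z with Ryz has φ; z=x, i.e. Ryx.
Conversely, any frame satisfying ∀x ∀y (Rxy → Ryx) validates the schema.
Frame condition: ∀x ∀y (Rxy → Ryx).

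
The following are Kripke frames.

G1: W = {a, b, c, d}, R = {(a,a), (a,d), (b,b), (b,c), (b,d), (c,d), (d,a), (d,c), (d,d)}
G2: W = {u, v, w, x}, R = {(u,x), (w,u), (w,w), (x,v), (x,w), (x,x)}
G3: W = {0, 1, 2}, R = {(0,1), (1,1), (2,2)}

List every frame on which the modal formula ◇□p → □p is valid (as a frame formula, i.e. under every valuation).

This is the axiom for the Euclidean property; its first-order frame correspondent is ∀x ∀y ∀z (Rxy ∧ Rxz → Ryz).
G1: fails — Rbc and Rbc but not Rcc.
G2: fails — Rwu and Rww but not Ruw.
G3: satisfies the condition.

G3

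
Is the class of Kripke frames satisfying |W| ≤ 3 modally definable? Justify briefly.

No — not modally definable

If a class were modally definable it would be closed under disjoint unions (Goldblatt–Thomason).
Any modal formula valid on each of 4 disjoint one-world frames is valid on their disjoint union (validity is preserved under disjoint unions). Each one-world frame has |W|=1≤3, but the union has |W|=4.
So no modal formula (or set of formulas) defines exactly the |W|≤3 frames.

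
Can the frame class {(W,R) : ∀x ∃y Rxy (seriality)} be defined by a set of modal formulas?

Yes: it is seriality, defined by the D schema □p → ◇p.
Suppose □p→◇p is valid. At any x set V(p)=W. Then □p at x, so ◇p at x, so x has a successor.

Yes, by □p → ◇p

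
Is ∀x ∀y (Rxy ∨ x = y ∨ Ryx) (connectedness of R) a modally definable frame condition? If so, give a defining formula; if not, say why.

Modal frame validity is preserved under disjoint unions.
Take 3 disjoint single-world reflexive frames: each is trivially connected, but their disjoint union has 3 worlds with no edge between distinct components, so it is not connected.
So no modal formula (or set of formulas) defines exactly the connected frames.

No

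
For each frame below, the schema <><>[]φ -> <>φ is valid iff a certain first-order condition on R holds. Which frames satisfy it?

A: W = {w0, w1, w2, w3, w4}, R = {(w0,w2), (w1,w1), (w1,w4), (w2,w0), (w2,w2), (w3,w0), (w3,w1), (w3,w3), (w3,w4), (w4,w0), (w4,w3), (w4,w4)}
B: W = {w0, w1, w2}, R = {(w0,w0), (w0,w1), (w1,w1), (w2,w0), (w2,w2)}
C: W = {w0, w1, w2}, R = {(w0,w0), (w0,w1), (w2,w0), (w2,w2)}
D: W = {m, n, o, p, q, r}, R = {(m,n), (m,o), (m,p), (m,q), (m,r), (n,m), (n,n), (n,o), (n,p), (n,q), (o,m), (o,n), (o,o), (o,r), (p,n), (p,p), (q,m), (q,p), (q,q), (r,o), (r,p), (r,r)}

This is the axiom for a generalized confluence (Geach) condition; its first-order frame correspondent is forall x forall y (x R^2 y -> exists w (yRw & xRw)).
A: fails — w1R²w0 but no w with w0Rw and w1Rw.
B: fails — w2R²w1 but no w with w1Rw and w2Rw.
C: fails — w0R²w1 but no w with w1Rw and w0Rw.
D: satisfies the condition.

D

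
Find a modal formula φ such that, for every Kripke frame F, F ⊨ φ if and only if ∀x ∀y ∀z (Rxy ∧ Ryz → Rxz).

The condition is transitivity. The 4 schema □ψ → □□ψ defines it.
Suppose □ψ→□□ψ is valid. Take Rxy, Ryz and set V(ψ)={w : Rxw}. Then □ψ at x, so □□ψ at x, so □ψ at y, so ψ at z, i.e. Rxz.

□ψ → □□ψ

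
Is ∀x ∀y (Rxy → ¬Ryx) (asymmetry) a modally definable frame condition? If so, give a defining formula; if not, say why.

Any modally definable frame class is closed under surjective bounded morphisms.
The 3-cycle (worlds 0,1,2 with 0→1→2→0) is asymmetric. Mapping every world to a single reflexive point • is a surjective bounded morphism, and the reflexive point is not asymmetric (R•• but asymmetry requires ¬R••).
So the class is not modally definable.

No — not modally definable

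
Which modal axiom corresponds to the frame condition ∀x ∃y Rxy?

□p → ◇p

A defining formula is □p → ◇p (the D axiom).
Suppose □p→◇p is valid. At any x set V(p)=W. Then □p at x, so ◇p at x, so x has a successor.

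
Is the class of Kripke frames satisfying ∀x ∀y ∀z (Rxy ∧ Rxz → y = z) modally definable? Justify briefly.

This is a Sahlqvist condition; the CD axiom ◇r → □r defines it.
Suppose ◇r→□r is valid. Take Rxy, Rxz and set V(r)={y}. Then ◇r at x, so □r at x, so r at z, i.e. z=y.

Definable; ◇r → □r defines it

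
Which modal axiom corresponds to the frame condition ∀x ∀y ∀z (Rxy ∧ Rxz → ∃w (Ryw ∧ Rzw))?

◇□q → □◇q

The condition is convergence. The .2 schema ◇□q → □◇q defines it.
Suppose ◇□q→□◇q is valid. Take Rxy, Rxz and set V(q)={w : Ryw}. Then □q at y so ◇□q at x, so □◇q at x, so ◇q at z, giving w with Rzw and Ryw.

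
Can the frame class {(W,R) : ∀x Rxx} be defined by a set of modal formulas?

Yes: it is reflexivity, defined by the T schema □r → r.
Suppose □r→r is valid. At any x set V(r)={w : Rxw}. Then □r holds at x, so r holds at x, i.e. Rxx.

Definable; □r → r defines it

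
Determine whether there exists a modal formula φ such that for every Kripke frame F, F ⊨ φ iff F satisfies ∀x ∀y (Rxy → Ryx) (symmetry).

Yes — defined by r → □◇r

The condition is symmetry. A defining modal formula is r → □◇r.
Suppose r→□◇r is valid. Take Rxy and set V(r)={x}. Then r at x, so □◇r at x, so ◇r at y, so some z with Ryz has r; z=x, i.e. Ryx.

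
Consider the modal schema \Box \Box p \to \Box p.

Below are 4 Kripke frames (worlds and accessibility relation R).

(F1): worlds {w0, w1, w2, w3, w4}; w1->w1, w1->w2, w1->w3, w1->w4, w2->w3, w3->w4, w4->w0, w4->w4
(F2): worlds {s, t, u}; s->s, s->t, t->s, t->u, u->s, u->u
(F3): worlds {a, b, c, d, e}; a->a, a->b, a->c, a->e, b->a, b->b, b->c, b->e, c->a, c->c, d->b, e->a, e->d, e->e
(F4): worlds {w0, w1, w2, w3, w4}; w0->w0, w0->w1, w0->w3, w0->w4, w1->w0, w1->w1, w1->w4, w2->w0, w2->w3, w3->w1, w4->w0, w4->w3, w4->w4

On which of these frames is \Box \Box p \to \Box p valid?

(F2), (F3), (F4)

The schema corresponds to density: \forall x \forall y (Rxy \to \exists z (Rxz \wedge Rzy)).
(F1): fails — Rw2w3 but no z with Rw2z and Rzw3.
(F2): condition met.
(F3): condition met.
(F4): condition met.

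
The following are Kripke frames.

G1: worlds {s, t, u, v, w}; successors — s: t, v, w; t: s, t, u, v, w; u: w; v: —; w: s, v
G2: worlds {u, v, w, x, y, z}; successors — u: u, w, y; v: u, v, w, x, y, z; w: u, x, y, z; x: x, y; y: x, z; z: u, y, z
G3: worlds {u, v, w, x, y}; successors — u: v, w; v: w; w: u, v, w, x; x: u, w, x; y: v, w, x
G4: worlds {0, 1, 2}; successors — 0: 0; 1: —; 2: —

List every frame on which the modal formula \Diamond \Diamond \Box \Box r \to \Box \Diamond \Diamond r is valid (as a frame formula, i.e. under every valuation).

This is the axiom for a generalized confluence (Geach) condition; its first-order frame correspondent is \forall x \forall y \forall z ((x R^2 y \wedge xRz) \to \exists w (y R^2 w \wedge z R^2 w)).
G1: fails — sR²s, sRv but no w* with sR²w* and vR²w*.
G2: condition met.
G3: condition met.
G4: condition met.
Valid on: G2, G3, G4.

G2, G3, G4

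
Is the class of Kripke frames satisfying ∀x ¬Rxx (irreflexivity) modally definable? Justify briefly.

No

If a class were modally definable it would be closed under surjective bounded morphisms (Goldblatt–Thomason).
The 3-cycle (worlds s,t,u with s→t→u→s) is irreflexive, and the map sending every world to a single reflexive point • is a surjective bounded morphism (forth: every edge maps to (•,•); back: every world has a successor). So any modal formula valid on the 3-cycle is also valid on the reflexive point, which is not irreflexive.
So the class is not modally definable.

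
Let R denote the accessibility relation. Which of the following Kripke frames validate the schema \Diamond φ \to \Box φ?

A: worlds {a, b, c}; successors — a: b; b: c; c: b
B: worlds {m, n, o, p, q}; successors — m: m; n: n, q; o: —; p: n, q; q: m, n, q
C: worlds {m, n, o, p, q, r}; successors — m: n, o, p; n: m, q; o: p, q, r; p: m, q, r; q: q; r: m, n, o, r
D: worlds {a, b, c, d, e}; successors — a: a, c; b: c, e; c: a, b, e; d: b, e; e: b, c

A

The schema corresponds to partial functionality: \forall x \forall y \forall z (Rxy \wedge Rxz \to y = z).
A: holds.
B: fails — n sees both n and q.
C: fails — m sees both n and o.
D: fails — a sees both a and c.
Valid on: A.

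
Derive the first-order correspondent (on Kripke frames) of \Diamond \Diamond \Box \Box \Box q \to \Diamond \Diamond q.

This is a Sahlqvist (Geach-type) schema ◇^2□^3q → □^0◇^2q.
Minimal-valuation argument: fix x; take any y with xR^2y and any z with xR^0z. Set V(q) to the set of worlds R-reachable from y in exactly 3 steps. Then □^3q holds at y, so the antecedent holds at x; validity forces ◇^2q at z, giving a w with zR^2w and yR^3w.
First-order correspondent: \forall x \forall y (x R^2 y \to \exists w (y R^3 w \wedge x R^2 w)).

\forall x \forall y (x R^2 y \to \exists w (y R^3 w \wedge x R^2 w))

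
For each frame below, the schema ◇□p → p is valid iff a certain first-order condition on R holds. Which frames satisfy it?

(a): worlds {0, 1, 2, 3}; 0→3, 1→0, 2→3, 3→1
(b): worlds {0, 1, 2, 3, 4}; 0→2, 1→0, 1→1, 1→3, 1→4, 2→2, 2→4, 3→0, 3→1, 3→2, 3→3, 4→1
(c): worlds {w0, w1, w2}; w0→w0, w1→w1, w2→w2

(c)

Frame correspondent (Sahlqvist): ∀x ∀y (xRy → ∃w (yRw ∧ x = w)) — i.e. a generalized confluence (Geach) condition.
(a): fails — 0R3 but no w with 3Rw and 0=w.
(b): fails — 0R2 but no w with 2Rw and 0=w.
(c): condition met.
Valid on: (c).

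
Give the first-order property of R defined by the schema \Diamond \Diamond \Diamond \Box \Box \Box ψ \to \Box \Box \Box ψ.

\forall x \forall y \forall z ((x R^3 y \wedge x R^3 z) \to \exists w (y R^3 w \wedge z = w))

This is a Sahlqvist (Geach-type) schema ◇^3□^3ψ → □^3◇^0ψ.
Minimal-valuation argument: fix x; take any y with xR^3y and any z with xR^3z. Set V(ψ) to the set of worlds R-reachable from y in exactly 3 steps. Then □^3ψ holds at y, so the antecedent holds at x; validity forces ◇^0ψ at z, giving a w with zR^0w and yR^3w.
First-order correspondent: \forall x \forall y \forall z ((x R^3 y \wedge x R^3 z) \to \exists w (y R^3 w \wedge z = w)).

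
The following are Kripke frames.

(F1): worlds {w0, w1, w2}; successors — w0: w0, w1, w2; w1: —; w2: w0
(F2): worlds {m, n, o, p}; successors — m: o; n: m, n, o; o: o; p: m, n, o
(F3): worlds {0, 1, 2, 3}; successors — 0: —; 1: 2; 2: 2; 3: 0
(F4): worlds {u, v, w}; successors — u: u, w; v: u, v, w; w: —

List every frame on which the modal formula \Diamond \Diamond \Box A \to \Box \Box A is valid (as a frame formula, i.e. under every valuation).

The schema corresponds to a generalized confluence (Geach) condition: \forall x \forall y \forall z ((x R^2 y \wedge x R^2 z) \to \exists w (yRw \wedge z = w)).
(F1): fails — w0R²w1, w0R²w0 but no w with w1Rw and w0=w.
(F2): fails — nR²m, nR²m but no w with mRw and m=w.
(F3): ✓.
(F4): fails — uR²w, uR²u but no t with wRt and u=t.

(F3)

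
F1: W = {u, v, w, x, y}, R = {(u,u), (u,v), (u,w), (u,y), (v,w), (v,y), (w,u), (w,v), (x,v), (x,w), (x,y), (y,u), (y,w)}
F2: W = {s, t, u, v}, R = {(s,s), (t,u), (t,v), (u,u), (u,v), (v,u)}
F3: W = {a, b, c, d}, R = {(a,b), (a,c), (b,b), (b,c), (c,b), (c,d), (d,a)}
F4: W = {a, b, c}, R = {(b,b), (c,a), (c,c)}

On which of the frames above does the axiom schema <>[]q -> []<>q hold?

This is the axiom for convergence; its first-order frame correspondent is forall x forall y forall z (Rxy & Rxz -> exists w (Ryw & Rzw)).
F1: fails — Ruv and Ruw but v and w have no common successor.
F2: condition met.
F3: fails — Rcd and Rcb but d and b have no common successor.
F4: fails — Rca and Rca but a and a have no common successor.

F2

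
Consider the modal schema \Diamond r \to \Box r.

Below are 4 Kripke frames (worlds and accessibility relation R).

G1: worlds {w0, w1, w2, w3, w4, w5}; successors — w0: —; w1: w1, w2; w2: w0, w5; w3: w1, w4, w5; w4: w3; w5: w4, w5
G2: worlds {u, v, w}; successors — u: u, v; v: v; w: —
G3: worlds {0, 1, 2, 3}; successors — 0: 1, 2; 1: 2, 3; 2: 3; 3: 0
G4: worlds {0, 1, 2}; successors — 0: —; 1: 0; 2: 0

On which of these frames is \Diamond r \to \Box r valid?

G4

This is the axiom for partial functionality; its first-order frame correspondent is \forall x \forall y \forall z (Rxy \wedge Rxz \to y = z).
G1: fails — w1 sees both w1 and w2.
G2: fails — u sees both u and v.
G3: fails — 0 sees both 1 and 2.
G4: condition met.
Valid on: G4.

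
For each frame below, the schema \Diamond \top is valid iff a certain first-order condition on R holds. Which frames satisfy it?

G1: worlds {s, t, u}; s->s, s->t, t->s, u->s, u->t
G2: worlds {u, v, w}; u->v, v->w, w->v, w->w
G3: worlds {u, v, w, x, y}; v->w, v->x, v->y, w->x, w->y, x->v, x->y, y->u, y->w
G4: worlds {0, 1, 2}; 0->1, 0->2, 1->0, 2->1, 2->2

G1, G2, G4

Frame correspondent (Sahlqvist): \forall x \exists y Rxy — i.e. seriality.
G1: holds.
G2: holds.
G3: fails — world u has no successor.
G4: holds.
Valid on: G1, G2, G4.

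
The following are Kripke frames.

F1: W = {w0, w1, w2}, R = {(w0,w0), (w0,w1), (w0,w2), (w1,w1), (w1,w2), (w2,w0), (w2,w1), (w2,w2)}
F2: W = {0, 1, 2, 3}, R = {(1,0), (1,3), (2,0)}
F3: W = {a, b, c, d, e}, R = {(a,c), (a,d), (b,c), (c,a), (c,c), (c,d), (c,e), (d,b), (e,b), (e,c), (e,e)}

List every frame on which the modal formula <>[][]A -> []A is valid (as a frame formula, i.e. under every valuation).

F1

Frame correspondent (Sahlqvist): forall x forall y forall z ((xRy & xRz) -> exists w (y R^2 w & z = w)) — i.e. a generalized confluence (Geach) condition.
F1: ✓.
F2: fails — 1R0, 1R0 but no w with 0R²w and 0=w.
F3: fails — aRd, aRd but no w with dR²w and d=w.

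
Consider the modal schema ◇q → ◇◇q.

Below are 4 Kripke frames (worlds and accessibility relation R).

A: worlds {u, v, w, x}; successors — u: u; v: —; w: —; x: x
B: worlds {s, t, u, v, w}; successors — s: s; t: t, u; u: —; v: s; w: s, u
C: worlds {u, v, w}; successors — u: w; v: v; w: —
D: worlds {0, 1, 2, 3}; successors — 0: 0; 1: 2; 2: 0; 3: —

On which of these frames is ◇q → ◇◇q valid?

The schema corresponds to a generalized confluence (Geach) condition: ∀x ∀y (xRy → ∃w (y = w ∧ xR²w)).
A: holds.
B: fails — wRu but no w* with u=w* and wR²w*.
C: fails — uRw but no t with w=t and uR²t.
D: fails — 1R2 but no w with 2=w and 1R²w.
Valid on: A.

A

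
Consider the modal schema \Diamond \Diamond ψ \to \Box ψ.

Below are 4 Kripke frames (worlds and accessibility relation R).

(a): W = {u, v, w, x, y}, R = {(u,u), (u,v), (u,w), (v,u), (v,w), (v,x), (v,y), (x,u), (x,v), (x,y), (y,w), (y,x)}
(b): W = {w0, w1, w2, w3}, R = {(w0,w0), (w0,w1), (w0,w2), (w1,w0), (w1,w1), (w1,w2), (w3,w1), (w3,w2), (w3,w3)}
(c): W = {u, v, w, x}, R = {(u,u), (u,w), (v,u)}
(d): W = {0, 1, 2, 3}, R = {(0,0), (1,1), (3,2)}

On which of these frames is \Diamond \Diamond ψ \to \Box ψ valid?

The schema corresponds to a generalized confluence (Geach) condition: \forall x \forall y \forall z ((x R^2 y \wedge xRz) \to \exists w (y = w \wedge z = w)).
(a): fails — uR²u, uRv but u ≠ v.
(b): fails — w0R²w0, w0Rw1 but w0 ≠ w1.
(c): fails — uR²u, uRw but u ≠ w.
(d): holds.

(d)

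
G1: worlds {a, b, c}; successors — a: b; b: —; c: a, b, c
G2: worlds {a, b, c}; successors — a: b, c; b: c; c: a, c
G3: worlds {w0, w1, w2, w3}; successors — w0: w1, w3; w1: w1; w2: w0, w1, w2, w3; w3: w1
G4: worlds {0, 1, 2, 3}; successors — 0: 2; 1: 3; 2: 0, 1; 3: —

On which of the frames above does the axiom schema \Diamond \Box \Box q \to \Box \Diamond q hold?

G2, G3

Frame correspondent (Sahlqvist): \forall x \forall y \forall z ((xRy \wedge xRz) \to \exists w (y R^2 w \wedge zRw)) — i.e. a generalized confluence (Geach) condition.
G1: fails — aRb, aRb but no w with bR²w and bRw.
G2: condition met.
G3: condition met.
G4: fails — 0R2, 0R2 but no w with 2R²w and 2Rw.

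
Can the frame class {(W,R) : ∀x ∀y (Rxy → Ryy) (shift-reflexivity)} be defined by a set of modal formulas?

The condition is shift-reflexivity. A defining modal formula is □(□r → r).

Yes, by □(□r → r)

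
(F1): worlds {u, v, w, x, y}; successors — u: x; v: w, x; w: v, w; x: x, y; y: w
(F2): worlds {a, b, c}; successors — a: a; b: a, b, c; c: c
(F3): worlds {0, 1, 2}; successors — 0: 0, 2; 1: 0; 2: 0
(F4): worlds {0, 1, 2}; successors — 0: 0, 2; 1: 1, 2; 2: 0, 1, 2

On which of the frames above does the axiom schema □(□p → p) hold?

(F2), (F4)

The schema corresponds to shift-reflexivity: ∀x ∀y (Rxy → Ryy).
(F1): fails — Rwv but not Rvv.
(F2): holds.
(F3): fails — R02 but not R22.
(F4): holds.
Valid on: (F2), (F4).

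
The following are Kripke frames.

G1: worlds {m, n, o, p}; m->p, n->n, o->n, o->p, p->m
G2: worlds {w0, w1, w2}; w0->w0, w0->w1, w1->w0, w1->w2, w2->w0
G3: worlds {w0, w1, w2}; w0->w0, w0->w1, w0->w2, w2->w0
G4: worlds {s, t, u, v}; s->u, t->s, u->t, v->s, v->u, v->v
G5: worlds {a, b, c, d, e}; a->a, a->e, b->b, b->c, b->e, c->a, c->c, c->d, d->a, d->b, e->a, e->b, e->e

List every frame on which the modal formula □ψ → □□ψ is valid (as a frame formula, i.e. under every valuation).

none

Frame correspondent (Sahlqvist): ∀x ∀y ∀z (Rxy ∧ Ryz → Rxz) — i.e. transitivity.
G1: fails — Rop and Rpm but not Rom.
G2: fails — Rw1w0 and Rw0w1 but not Rw1w1.
G3: fails — Rw2w0 and Rw0w1 but not Rw2w1.
G4: fails — Rut and Rts but not Rus.
G5: fails — Rbc and Rcd but not Rbd.
Valid on no frame.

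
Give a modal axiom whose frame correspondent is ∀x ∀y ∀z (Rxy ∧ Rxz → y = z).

◇q → □q

This is partial functionality; the standard corresponding axiom is CD: ◇q → □q.
Suppose ◇q→□q is valid. Take Rxy, Rxz and set V(q)={y}. Then ◇q at x, so □q at x, so q at z, i.e. z=y.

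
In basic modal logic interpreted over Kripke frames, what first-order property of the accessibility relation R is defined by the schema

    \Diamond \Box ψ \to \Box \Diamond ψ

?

This schema is the .2 axiom.
Its frame correspondent is convergence — \forall x \forall y \forall z (Rxy \wedge Rxz \to \exists w (Ryw \wedge Rzw)).

Convergence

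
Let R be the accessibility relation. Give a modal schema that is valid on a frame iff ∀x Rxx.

□s → s

The condition is reflexivity. The T schema □s → s defines it.
Suppose □s→s is valid. At any x set V(s)={w : Rxw}. Then □s holds at x, so s holds at x, i.e. Rxx.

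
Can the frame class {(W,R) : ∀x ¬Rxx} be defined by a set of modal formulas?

Not modally definable

If a class were modally definable it would be closed under surjective bounded morphisms (Goldblatt–Thomason).
The 2-cycle (worlds s,t with s→t→s) is irreflexive, and the map sending every world to a single reflexive point • is a surjective bounded morphism (forth: every edge maps to (•,•); back: every world has a successor). So any modal formula valid on the 2-cycle is also valid on the reflexive point, which is not irreflexive.
Hence irreflexivity is not modally definable.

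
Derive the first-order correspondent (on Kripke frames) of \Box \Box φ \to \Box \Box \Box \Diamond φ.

\forall x \forall z (x R^3 z \to \exists w (x R^2 w \wedge zRw))

This is a Sahlqvist (Geach-type) schema ◇^0□^2φ → □^3◇^1φ.
Minimal-valuation argument: fix x; take any y with xR^0y and any z with xR^3z. Set V(φ) to the set of worlds R-reachable from y in exactly 2 steps. Then □^2φ holds at y, so the antecedent holds at x; validity forces ◇^1φ at z, giving a w with zR^1w and yR^2w.
First-order correspondent: \forall x \forall z (x R^3 z \to \exists w (x R^2 w \wedge zRw)).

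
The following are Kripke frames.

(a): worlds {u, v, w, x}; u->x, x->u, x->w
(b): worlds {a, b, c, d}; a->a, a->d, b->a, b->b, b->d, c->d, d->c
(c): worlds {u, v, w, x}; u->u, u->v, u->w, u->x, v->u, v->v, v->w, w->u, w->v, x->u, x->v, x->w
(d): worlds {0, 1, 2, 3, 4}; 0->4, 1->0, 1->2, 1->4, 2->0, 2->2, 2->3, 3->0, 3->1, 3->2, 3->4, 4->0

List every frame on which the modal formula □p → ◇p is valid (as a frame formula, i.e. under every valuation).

(b), (c), (d)

The schema corresponds to seriality: ∀x ∃y Rxy.
(a): fails — world v has no successor.
(b): holds.
(c): holds.
(d): holds.
Valid on: (b), (c), (d).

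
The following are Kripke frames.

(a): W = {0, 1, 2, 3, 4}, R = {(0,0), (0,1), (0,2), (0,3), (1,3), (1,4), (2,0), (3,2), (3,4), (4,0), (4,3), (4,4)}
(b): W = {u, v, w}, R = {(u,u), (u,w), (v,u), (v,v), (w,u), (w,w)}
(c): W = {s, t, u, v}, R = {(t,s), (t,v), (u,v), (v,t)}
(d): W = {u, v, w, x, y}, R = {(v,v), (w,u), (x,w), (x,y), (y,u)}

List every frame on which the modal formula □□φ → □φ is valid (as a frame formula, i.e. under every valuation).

(b)

Frame correspondent (Sahlqvist): ∀x ∀y (Rxy → ∃z (Rxz ∧ Rzy)) — i.e. density.
(a): fails — R32 but no z with R3z and Rz2.
(b): ✓.
(c): fails — Ruv but no z with Ruz and Rzv.
(d): fails — Rxw but no z with Rxz and Rzw.
Valid on: (b).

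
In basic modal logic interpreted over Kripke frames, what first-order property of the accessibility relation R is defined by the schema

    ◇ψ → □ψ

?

Suppose ◇ψ→□ψ is valid. Take Rxy, Rxz and set V(ψ)={y}. Then ◇ψ at x, so □ψ at x, so ψ at z, i.e. z=y.
The converse is a direct semantic check.
So the correspondent is partial functionality.

Partial functionality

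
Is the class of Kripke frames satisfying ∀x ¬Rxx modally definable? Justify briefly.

Modal frame validity is preserved under surjective bounded morphisms.
The 5-cycle (worlds a,b,c,d,e with a→b→c→d→e→a) is irreflexive, and the map sending every world to a single reflexive point • is a surjective bounded morphism (forth: every edge maps to (•,•); back: every world has a successor). So any modal formula valid on the 5-cycle is also valid on the reflexive point, which is not irreflexive.
So no modal formula (or set of formulas) defines exactly the irreflexive frames.

Not definable by any modal formula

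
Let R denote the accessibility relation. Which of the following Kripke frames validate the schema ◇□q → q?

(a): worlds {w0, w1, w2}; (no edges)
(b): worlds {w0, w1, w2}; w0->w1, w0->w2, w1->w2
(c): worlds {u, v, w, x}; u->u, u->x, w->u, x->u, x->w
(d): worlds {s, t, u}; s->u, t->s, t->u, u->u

(a)

Frame correspondent (Sahlqvist): ∀x ∀y (Rxy → Ryx) — i.e. symmetry.
(a): ✓.
(b): fails — Rw1w2 but not Rw2w1.
(c): fails — Rxw but not Rwx.
(d): fails — Rsu but not Rus.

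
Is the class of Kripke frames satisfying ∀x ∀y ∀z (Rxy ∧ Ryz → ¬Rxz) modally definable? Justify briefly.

Modal frame validity is preserved under surjective bounded morphisms.
The 5-cycle (worlds a,b,c,d,e with a→b→c→d→e→a) is intransitive. Mapping every world to a single reflexive point • is a surjective bounded morphism; the reflexive point is not intransitive (R••∧R•• but R••).
So no modal formula (or set of formulas) defines exactly the intransitive frames.

No — not modally definable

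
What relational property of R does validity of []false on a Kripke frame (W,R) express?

□⊥ is valid iff no world has any successor (otherwise □⊥ fails at any world with one).

Emptiness of R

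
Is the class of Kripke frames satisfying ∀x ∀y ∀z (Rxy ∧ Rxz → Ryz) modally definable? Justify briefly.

Definable; ◇p → □◇p defines it

Yes: it is the Euclidean property, defined by the 5 schema ◇p → □◇p.
Suppose ◇p→□◇p is valid. Take Rxy, Rxz and set V(p)={y}. Then ◇p at x, so □◇p at x, so ◇p at z, so some w with Rzw has p; w=y, i.e. Rzy. By symmetry of the argument, Ryz.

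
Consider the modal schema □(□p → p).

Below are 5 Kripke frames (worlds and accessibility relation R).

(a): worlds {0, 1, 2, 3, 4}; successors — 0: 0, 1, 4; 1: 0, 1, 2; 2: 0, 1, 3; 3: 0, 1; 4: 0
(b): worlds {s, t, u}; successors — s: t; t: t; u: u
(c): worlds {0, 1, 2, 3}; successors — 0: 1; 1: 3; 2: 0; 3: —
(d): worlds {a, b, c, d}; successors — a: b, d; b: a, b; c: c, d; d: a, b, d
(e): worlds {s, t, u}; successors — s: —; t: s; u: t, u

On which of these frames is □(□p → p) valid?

This is the axiom for shift-reflexivity; its first-order frame correspondent is ∀x ∀y (Rxy → Ryy).
(a): fails — R12 but not R22.
(b): ✓.
(c): fails — R01 but not R11.
(d): fails — Rba but not Raa.
(e): fails — Rts but not Rss.
Valid on: (b).

(b)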